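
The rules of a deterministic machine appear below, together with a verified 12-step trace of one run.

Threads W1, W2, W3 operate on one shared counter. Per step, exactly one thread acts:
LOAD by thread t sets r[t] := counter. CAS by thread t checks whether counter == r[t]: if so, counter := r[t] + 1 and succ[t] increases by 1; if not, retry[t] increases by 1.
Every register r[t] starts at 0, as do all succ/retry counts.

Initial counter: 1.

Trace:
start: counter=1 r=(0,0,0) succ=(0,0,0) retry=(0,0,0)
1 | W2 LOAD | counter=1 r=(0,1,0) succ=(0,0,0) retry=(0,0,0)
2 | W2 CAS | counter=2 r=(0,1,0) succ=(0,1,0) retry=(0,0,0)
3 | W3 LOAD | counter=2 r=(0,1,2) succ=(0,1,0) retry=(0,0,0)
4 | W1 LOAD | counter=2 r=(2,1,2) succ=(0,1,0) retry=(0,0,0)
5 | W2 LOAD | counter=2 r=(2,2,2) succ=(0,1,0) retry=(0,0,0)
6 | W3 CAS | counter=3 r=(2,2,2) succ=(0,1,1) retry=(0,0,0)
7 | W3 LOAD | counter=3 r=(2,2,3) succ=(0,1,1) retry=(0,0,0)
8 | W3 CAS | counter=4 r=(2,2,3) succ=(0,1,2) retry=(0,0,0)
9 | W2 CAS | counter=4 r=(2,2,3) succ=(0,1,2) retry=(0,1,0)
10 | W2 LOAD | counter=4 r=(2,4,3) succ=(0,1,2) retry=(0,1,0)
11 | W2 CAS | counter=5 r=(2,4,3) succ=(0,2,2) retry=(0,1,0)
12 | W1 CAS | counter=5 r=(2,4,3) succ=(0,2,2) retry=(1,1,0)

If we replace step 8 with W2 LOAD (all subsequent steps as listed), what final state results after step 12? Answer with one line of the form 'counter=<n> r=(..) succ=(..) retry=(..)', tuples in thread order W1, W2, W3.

counter=5 r=(2,4,3) succ=(0,3,1) retry=(1,0,0)

(re-executing from step 8 with the substitution; state before step 8: counter=3 r=(2,2,3) succ=(0,1,1) retry=(0,0,0))
8 | W2 LOAD | counter=3 r=(2,3,3) succ=(0,1,1) retry=(0,0,0)
9 | W2 CAS | counter=4 r=(2,3,3) succ=(0,2,1) retry=(0,0,0)
10 | W2 LOAD | counter=4 r=(2,4,3) succ=(0,2,1) retry=(0,0,0)
11 | W2 CAS | counter=5 r=(2,4,3) succ=(0,3,1) retry=(0,0,0)
12 | W1 CAS | counter=5 r=(2,4,3) succ=(0,3,1) retry=(1,0,0)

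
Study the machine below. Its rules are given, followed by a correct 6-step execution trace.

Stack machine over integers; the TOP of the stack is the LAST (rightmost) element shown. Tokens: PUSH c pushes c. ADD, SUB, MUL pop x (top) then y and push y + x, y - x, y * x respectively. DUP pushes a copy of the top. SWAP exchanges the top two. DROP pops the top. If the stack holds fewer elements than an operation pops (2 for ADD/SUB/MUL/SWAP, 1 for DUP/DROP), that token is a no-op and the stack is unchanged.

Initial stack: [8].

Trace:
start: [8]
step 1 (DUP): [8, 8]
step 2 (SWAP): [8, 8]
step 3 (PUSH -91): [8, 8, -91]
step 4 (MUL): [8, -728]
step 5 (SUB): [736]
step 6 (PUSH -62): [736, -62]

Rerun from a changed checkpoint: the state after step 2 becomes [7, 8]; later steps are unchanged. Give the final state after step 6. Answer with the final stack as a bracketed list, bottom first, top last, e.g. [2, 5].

state after step 2 := [7, 8]
step 3 (PUSH -91): [7, 8, -91]
step 4 (MUL): [7, -728]
step 5 (SUB): [735]
step 6 (PUSH -62): [735, -62]

[735, -62]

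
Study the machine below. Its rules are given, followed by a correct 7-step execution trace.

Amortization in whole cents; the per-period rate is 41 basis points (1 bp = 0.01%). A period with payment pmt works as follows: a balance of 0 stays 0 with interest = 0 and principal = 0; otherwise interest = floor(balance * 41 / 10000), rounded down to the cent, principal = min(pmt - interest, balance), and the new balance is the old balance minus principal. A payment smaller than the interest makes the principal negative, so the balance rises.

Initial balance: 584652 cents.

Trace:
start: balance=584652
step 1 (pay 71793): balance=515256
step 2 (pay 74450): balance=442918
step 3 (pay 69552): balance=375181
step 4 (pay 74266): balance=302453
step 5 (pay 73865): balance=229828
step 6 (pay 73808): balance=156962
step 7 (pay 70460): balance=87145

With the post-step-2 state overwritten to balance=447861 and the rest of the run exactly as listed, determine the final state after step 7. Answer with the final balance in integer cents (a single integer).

92190

state after step 2 := balance=447861
step 3 (pay 69552): balance=380145
step 4 (pay 74266): balance=307437
step 5 (pay 73865): balance=234832
step 6 (pay 73808): balance=161986
step 7 (pay 70460): balance=92190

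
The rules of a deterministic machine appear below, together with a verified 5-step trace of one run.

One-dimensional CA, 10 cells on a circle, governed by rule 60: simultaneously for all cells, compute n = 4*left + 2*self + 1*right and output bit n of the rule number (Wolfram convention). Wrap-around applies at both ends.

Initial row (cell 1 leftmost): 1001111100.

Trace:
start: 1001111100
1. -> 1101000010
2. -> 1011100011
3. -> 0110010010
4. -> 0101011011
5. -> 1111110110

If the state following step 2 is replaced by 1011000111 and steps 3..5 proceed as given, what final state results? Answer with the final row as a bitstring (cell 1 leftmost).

0111001101

state after step 2 := 1011000111
3. -> 0110100100
4. -> 0101110110
5. -> 0111001101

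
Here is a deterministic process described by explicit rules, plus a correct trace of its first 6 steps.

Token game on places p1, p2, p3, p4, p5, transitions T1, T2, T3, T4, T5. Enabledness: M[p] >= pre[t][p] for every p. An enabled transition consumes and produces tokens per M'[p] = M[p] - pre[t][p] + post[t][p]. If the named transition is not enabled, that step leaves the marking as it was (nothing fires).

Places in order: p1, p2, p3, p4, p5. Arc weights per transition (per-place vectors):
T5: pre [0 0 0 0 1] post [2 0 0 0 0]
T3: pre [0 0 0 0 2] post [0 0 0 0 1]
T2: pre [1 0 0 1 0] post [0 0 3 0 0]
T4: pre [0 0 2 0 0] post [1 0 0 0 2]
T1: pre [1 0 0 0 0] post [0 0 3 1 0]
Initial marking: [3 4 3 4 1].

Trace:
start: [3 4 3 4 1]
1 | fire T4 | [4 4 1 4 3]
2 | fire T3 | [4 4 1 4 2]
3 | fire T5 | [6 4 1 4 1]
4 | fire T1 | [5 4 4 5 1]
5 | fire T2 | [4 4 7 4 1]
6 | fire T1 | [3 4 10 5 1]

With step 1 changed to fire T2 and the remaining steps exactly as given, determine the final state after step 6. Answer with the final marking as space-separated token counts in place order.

(re-executing from step 1 with the substitution; state before step 1: [3 4 3 4 1])
1 | fire T2 | [2 4 6 3 1]
2 | fire T3 | [2 4 6 3 1]
3 | fire T5 | [4 4 6 3 0]
4 | fire T1 | [3 4 9 4 0]
5 | fire T2 | [2 4 12 3 0]
6 | fire T1 | [1 4 15 4 0]

1 4 15 4 0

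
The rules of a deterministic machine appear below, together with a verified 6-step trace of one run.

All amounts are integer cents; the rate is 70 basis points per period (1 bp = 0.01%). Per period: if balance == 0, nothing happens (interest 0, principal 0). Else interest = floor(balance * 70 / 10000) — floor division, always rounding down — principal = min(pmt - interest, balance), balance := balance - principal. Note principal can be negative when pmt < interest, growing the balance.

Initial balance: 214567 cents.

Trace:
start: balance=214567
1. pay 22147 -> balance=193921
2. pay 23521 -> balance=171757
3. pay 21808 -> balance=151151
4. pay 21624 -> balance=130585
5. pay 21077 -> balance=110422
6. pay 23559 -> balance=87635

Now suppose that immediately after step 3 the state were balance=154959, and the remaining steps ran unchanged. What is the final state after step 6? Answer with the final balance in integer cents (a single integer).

91522

state after step 3 := balance=154959
4. pay 21624 -> balance=134419
5. pay 21077 -> balance=114282
6. pay 23559 -> balance=91522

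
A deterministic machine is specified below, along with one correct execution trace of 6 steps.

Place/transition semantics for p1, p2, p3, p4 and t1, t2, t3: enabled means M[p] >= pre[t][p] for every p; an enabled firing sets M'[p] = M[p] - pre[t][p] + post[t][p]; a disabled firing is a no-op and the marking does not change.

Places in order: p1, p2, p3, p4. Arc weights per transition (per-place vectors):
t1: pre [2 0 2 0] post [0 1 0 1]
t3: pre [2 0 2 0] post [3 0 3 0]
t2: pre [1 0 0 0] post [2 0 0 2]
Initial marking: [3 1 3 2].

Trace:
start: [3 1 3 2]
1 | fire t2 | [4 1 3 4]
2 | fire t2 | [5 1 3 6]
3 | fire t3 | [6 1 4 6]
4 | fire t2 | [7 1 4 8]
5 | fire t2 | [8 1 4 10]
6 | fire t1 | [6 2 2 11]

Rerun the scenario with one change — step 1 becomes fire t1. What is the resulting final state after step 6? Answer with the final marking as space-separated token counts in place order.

(re-executing from step 1 with the substitution; state before step 1: [3 1 3 2])
1 | fire t1 | [1 2 1 3]
2 | fire t2 | [2 2 1 5]
3 | fire t3 | [2 2 1 5]
4 | fire t2 | [3 2 1 7]
5 | fire t2 | [4 2 1 9]
6 | fire t1 | [4 2 1 9]

4 2 1 9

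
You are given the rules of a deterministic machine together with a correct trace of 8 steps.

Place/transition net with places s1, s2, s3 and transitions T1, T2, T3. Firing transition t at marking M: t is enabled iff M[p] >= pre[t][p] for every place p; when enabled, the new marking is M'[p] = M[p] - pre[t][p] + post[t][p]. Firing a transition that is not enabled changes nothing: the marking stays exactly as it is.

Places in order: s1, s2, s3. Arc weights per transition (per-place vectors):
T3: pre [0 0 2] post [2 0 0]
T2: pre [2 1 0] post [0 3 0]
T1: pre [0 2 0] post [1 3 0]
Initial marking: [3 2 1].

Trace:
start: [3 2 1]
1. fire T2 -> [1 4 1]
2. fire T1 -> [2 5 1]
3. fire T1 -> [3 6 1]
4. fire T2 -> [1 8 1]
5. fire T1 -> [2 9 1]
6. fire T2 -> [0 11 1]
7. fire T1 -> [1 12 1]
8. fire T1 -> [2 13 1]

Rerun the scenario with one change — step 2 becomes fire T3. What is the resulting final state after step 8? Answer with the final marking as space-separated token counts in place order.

(re-executing from step 2 with the substitution; state before step 2: [1 4 1])
2. fire T3 -> [1 4 1]
3. fire T1 -> [2 5 1]
4. fire T2 -> [0 7 1]
5. fire T1 -> [1 8 1]
6. fire T2 -> [1 8 1]
7. fire T1 -> [2 9 1]
8. fire T1 -> [3 10 1]

3 10 1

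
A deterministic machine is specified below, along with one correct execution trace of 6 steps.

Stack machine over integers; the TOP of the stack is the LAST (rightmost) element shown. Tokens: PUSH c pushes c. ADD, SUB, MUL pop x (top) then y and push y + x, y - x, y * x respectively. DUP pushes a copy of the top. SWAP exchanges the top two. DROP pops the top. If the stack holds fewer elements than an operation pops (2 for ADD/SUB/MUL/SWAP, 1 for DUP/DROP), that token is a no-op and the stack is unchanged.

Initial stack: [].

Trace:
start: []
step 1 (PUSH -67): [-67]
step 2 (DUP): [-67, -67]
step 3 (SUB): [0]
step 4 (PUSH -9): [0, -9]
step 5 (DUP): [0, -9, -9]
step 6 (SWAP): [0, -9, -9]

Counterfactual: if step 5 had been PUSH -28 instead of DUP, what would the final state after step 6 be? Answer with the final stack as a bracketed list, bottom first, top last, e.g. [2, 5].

[0, -28, -9]

(re-executing from step 5 with the substitution; state before step 5: [0, -9])
step 5 (PUSH -28): [0, -9, -28]
step 6 (SWAP): [0, -28, -9]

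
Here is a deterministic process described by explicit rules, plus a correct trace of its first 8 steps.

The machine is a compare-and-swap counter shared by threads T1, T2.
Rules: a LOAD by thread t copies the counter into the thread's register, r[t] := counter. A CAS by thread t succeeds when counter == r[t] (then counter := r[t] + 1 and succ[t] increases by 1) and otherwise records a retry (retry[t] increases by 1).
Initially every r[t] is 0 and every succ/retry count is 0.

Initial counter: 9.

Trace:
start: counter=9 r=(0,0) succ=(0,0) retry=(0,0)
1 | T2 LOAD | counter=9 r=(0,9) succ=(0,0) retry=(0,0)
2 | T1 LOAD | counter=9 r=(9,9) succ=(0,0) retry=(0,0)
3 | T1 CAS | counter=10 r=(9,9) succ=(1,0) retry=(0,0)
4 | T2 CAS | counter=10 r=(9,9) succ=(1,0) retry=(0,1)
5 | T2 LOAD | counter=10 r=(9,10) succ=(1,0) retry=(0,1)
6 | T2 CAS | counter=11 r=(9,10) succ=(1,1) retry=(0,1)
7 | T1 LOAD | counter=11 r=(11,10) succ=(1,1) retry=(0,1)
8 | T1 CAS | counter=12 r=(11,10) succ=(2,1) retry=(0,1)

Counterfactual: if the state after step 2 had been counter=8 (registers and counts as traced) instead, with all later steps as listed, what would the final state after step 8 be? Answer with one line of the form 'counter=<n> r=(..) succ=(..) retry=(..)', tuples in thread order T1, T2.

state after step 2 := counter=8 r=(9,9) succ=(0,0) retry=(0,0)
3 | T1 CAS | counter=8 r=(9,9) succ=(0,0) retry=(1,0)
4 | T2 CAS | counter=8 r=(9,9) succ=(0,0) retry=(1,1)
5 | T2 LOAD | counter=8 r=(9,8) succ=(0,0) retry=(1,1)
6 | T2 CAS | counter=9 r=(9,8) succ=(0,1) retry=(1,1)
7 | T1 LOAD | counter=9 r=(9,8) succ=(0,1) retry=(1,1)
8 | T1 CAS | counter=10 r=(9,8) succ=(1,1) retry=(1,1)

counter=10 r=(9,8) succ=(1,1) retry=(1,1)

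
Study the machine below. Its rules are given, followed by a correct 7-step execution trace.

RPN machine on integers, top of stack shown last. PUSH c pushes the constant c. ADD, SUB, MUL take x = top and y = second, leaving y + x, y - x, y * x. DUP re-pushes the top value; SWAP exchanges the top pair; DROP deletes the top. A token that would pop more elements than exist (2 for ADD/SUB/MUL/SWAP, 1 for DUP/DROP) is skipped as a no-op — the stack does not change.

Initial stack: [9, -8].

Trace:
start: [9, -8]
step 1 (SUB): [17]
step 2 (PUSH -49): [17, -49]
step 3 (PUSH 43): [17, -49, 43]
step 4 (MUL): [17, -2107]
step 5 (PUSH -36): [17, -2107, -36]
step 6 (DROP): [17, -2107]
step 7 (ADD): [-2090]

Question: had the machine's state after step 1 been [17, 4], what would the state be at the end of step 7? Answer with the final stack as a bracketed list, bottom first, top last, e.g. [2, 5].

state after step 1 := [17, 4]
step 2 (PUSH -49): [17, 4, -49]
step 3 (PUSH 43): [17, 4, -49, 43]
step 4 (MUL): [17, 4, -2107]
step 5 (PUSH -36): [17, 4, -2107, -36]
step 6 (DROP): [17, 4, -2107]
step 7 (ADD): [17, -2103]

[17, -2103]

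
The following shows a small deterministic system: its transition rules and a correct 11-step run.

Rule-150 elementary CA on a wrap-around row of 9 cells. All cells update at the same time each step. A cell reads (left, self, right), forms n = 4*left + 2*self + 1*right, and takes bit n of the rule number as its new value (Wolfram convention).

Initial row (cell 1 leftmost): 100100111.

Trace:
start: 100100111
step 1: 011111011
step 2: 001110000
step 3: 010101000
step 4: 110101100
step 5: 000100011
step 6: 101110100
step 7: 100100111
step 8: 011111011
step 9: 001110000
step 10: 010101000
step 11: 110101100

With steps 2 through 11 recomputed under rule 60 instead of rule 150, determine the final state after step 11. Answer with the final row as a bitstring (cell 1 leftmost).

111001110

(re-executing steps 2..11 under rule 60; state before step 2: 011111011)
step 2: 110000110
step 3: 101000101
step 4: 011100111
step 5: 110010100
step 6: 101011110
step 7: 111110001
step 8: 000001001
step 9: 100001101
step 10: 010001011
step 11: 111001110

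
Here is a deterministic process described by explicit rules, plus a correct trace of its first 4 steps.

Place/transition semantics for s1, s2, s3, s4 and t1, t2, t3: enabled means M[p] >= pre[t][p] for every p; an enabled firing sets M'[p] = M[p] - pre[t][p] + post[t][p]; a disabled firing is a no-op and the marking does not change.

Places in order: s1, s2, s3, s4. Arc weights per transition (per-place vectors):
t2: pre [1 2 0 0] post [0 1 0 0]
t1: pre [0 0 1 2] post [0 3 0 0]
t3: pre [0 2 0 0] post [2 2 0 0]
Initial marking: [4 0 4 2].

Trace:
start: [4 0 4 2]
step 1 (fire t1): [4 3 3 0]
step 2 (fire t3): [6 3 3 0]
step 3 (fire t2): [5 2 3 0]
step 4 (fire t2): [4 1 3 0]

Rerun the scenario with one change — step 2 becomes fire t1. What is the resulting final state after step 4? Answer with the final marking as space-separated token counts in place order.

(re-executing from step 2 with the substitution; state before step 2: [4 3 3 0])
step 2 (fire t1): [4 3 3 0]
step 3 (fire t2): [3 2 3 0]
step 4 (fire t2): [2 1 3 0]

2 1 3 0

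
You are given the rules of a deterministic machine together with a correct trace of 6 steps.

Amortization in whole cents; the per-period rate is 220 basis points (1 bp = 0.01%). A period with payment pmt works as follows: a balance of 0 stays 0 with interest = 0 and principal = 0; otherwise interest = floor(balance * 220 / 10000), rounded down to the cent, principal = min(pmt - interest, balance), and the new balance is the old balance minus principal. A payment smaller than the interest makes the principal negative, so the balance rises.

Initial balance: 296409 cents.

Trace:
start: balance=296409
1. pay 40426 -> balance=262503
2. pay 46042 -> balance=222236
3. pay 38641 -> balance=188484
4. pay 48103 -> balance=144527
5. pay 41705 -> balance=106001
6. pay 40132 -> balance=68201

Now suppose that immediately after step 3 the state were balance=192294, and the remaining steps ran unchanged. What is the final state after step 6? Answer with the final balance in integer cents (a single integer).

state after step 3 := balance=192294
4. pay 48103 -> balance=148421
5. pay 41705 -> balance=109981
6. pay 40132 -> balance=72268

72268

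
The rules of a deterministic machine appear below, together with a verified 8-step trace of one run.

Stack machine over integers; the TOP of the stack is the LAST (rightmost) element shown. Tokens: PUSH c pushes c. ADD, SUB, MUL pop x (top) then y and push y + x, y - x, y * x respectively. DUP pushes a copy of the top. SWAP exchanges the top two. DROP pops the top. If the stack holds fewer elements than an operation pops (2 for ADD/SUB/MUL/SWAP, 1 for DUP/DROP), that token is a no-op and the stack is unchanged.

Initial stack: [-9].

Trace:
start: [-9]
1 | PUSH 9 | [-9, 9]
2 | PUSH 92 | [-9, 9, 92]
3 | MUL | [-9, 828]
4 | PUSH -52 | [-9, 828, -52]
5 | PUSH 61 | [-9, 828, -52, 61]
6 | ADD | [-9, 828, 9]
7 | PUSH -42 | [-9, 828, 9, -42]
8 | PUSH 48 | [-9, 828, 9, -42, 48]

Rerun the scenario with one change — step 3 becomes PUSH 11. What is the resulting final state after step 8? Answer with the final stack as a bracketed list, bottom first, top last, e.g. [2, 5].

(re-executing from step 3 with the substitution; state before step 3: [-9, 9, 92])
3 | PUSH 11 | [-9, 9, 92, 11]
4 | PUSH -52 | [-9, 9, 92, 11, -52]
5 | PUSH 61 | [-9, 9, 92, 11, -52, 61]
6 | ADD | [-9, 9, 92, 11, 9]
7 | PUSH -42 | [-9, 9, 92, 11, 9, -42]
8 | PUSH 48 | [-9, 9, 92, 11, 9, -42, 48]

[-9, 9, 92, 11, 9, -42, 48]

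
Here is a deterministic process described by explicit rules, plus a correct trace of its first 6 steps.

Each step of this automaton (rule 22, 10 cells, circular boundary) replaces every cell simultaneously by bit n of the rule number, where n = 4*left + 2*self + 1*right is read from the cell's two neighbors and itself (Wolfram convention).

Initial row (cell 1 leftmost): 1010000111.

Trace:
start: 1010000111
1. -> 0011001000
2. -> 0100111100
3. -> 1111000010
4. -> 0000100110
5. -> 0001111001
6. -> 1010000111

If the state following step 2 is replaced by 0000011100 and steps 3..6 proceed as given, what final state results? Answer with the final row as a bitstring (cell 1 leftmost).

1011000001

state after step 2 := 0000011100
3. -> 0000100010
4. -> 0001110111
5. -> 1010000000
6. -> 1011000001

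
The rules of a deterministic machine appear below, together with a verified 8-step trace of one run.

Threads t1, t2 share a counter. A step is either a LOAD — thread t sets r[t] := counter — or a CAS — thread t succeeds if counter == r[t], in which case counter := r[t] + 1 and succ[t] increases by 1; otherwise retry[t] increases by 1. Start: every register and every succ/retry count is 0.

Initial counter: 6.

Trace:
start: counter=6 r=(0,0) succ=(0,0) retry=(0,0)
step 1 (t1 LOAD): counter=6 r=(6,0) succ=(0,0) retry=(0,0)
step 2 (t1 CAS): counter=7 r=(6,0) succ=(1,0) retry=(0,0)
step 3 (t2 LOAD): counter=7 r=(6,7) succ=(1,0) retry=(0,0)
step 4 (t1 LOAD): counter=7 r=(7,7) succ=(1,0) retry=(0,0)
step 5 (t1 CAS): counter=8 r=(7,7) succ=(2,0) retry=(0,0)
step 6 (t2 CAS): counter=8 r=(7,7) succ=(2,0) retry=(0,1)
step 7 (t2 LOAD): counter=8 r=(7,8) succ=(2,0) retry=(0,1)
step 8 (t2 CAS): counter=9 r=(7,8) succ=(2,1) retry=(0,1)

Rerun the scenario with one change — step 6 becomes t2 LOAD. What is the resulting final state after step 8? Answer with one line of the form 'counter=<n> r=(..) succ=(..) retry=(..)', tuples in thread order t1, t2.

counter=9 r=(7,8) succ=(2,1) retry=(0,0)

(re-executing from step 6 with the substitution; state before step 6: counter=8 r=(7,7) succ=(2,0) retry=(0,0))
step 6 (t2 LOAD): counter=8 r=(7,8) succ=(2,0) retry=(0,0)
step 7 (t2 LOAD): counter=8 r=(7,8) succ=(2,0) retry=(0,0)
step 8 (t2 CAS): counter=9 r=(7,8) succ=(2,1) retry=(0,0)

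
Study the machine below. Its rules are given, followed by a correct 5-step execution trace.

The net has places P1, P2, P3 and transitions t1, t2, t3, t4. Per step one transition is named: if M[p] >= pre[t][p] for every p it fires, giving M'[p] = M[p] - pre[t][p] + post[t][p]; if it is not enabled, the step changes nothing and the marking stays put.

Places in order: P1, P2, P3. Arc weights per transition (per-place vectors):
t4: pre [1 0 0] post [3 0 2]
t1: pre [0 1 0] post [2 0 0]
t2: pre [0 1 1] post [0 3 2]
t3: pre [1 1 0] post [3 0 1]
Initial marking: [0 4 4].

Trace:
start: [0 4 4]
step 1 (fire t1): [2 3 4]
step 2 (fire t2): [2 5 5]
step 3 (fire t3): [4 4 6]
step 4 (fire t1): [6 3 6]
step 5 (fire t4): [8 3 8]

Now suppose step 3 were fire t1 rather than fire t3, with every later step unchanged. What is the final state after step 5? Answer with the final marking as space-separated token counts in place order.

8 3 7

(re-executing from step 3 with the substitution; state before step 3: [2 5 5])
step 3 (fire t1): [4 4 5]
step 4 (fire t1): [6 3 5]
step 5 (fire t4): [8 3 7]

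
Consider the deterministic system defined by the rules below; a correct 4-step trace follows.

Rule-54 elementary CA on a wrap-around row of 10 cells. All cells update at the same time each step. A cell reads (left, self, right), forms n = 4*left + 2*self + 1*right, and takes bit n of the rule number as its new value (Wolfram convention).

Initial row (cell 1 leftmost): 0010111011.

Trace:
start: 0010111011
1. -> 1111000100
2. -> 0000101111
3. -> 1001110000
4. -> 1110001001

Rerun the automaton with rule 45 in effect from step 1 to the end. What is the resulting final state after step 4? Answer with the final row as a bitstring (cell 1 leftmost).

(re-executing steps 1..4 under rule 45; state before step 1: 0010111011)
1. -> 0011100110
2. -> 1010000100
3. -> 1110110100
4. -> 1001101100

1001101100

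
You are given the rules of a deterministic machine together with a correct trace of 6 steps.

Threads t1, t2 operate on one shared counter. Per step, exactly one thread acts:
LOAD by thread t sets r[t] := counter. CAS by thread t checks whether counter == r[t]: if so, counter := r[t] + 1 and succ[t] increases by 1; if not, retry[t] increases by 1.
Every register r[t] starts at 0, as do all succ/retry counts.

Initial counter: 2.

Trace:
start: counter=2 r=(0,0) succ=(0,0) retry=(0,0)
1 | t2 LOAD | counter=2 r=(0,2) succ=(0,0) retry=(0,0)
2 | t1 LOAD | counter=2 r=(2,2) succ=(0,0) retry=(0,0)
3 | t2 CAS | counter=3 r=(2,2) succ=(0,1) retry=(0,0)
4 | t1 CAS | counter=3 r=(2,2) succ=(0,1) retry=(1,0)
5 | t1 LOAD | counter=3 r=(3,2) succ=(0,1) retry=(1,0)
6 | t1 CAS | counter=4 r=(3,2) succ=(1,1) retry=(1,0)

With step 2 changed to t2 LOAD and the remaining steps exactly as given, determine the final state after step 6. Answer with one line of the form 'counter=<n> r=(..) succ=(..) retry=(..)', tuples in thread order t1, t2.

(re-executing from step 2 with the substitution; state before step 2: counter=2 r=(0,2) succ=(0,0) retry=(0,0))
2 | t2 LOAD | counter=2 r=(0,2) succ=(0,0) retry=(0,0)
3 | t2 CAS | counter=3 r=(0,2) succ=(0,1) retry=(0,0)
4 | t1 CAS | counter=3 r=(0,2) succ=(0,1) retry=(1,0)
5 | t1 LOAD | counter=3 r=(3,2) succ=(0,1) retry=(1,0)
6 | t1 CAS | counter=4 r=(3,2) succ=(1,1) retry=(1,0)

counter=4 r=(3,2) succ=(1,1) retry=(1,0)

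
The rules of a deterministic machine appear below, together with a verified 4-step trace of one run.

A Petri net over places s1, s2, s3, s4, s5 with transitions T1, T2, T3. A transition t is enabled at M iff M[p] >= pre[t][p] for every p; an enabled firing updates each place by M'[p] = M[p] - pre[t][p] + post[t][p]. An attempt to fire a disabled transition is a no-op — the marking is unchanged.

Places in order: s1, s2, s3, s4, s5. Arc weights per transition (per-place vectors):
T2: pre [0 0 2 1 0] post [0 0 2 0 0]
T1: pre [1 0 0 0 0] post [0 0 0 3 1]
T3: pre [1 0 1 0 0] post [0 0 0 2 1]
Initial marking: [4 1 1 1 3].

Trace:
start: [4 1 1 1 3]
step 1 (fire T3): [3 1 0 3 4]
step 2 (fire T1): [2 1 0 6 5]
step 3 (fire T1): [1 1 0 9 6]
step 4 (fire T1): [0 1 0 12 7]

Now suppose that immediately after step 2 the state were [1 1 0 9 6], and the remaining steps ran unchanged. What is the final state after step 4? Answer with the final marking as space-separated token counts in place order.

0 1 0 12 7

state after step 2 := [1 1 0 9 6]
step 3 (fire T1): [0 1 0 12 7]
step 4 (fire T1): [0 1 0 12 7]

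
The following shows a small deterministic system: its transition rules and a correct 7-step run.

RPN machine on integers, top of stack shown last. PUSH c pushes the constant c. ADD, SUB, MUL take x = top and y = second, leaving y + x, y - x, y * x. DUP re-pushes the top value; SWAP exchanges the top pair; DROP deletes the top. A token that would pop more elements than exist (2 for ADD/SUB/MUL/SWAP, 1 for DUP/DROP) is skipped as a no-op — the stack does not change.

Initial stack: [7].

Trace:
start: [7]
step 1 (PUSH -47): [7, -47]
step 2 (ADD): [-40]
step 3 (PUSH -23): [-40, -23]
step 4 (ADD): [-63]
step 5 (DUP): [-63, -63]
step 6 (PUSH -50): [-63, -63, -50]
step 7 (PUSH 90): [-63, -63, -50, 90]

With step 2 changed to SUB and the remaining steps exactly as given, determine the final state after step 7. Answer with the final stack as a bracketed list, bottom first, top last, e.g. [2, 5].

(re-executing from step 2 with the substitution; state before step 2: [7, -47])
step 2 (SUB): [54]
step 3 (PUSH -23): [54, -23]
step 4 (ADD): [31]
step 5 (DUP): [31, 31]
step 6 (PUSH -50): [31, 31, -50]
step 7 (PUSH 90): [31, 31, -50, 90]

[31, 31, -50, 90]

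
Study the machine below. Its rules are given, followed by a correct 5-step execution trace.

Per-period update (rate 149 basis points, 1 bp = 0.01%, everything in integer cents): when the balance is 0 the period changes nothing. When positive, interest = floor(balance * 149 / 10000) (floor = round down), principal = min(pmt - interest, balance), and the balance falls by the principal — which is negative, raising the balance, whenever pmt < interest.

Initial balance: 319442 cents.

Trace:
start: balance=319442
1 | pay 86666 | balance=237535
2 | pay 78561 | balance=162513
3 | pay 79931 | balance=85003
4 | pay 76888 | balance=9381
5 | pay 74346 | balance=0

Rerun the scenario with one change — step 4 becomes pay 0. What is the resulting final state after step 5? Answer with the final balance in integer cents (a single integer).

(re-executing from step 4 with the substitution; state before step 4: balance=85003)
4 | pay 0 | balance=86269
5 | pay 74346 | balance=13208

13208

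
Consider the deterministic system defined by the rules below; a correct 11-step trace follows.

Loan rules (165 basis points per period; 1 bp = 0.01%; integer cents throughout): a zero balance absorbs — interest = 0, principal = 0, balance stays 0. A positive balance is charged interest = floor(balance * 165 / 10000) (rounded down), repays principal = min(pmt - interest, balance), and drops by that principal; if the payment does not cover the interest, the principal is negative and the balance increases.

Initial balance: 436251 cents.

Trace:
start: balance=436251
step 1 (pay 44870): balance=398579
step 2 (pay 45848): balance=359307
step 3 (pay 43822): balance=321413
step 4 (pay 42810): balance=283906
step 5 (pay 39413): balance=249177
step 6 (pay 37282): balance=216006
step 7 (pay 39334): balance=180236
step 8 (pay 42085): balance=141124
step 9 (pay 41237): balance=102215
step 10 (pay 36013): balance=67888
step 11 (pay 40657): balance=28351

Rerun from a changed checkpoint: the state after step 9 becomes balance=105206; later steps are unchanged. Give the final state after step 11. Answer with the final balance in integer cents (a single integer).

31441

state after step 9 := balance=105206
step 10 (pay 36013): balance=70928
step 11 (pay 40657): balance=31441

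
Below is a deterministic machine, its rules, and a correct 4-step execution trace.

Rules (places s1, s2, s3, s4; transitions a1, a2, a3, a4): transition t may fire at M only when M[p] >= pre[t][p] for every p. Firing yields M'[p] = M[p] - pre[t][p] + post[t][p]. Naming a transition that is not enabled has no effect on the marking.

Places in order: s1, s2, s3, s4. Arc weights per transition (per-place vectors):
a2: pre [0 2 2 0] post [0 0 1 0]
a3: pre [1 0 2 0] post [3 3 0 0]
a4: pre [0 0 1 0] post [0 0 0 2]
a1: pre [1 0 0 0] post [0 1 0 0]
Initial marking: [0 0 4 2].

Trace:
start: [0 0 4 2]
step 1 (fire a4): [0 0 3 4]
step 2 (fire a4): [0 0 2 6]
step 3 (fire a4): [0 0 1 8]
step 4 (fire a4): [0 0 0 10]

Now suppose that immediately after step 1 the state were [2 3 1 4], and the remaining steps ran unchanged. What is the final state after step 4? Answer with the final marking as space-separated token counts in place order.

state after step 1 := [2 3 1 4]
step 2 (fire a4): [2 3 0 6]
step 3 (fire a4): [2 3 0 6]
step 4 (fire a4): [2 3 0 6]

2 3 0 6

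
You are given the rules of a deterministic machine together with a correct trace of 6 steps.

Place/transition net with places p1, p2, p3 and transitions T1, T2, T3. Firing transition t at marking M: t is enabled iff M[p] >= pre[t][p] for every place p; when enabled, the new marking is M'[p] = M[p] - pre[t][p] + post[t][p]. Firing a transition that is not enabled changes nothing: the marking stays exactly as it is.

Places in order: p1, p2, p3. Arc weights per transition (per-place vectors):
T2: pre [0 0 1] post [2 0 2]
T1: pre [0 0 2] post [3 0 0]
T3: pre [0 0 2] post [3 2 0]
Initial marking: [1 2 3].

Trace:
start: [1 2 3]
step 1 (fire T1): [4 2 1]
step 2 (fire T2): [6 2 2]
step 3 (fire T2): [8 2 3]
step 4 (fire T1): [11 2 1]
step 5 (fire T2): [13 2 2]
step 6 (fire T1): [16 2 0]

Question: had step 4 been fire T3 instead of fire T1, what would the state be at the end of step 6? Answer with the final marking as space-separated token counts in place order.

16 4 0

(re-executing from step 4 with the substitution; state before step 4: [8 2 3])
step 4 (fire T3): [11 4 1]
step 5 (fire T2): [13 4 2]
step 6 (fire T1): [16 4 0]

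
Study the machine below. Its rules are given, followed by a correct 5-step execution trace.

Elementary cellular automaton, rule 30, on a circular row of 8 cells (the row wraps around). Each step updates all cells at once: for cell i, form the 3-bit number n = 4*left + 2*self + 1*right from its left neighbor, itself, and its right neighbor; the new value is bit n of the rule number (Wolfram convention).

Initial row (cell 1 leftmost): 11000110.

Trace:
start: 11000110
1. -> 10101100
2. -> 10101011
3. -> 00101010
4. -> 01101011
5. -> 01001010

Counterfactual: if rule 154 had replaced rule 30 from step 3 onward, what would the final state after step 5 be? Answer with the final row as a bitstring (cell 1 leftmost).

01001100

(re-executing steps 3..5 under rule 154; state before step 3: 10101011)
3. -> 00000011
4. -> 10000110
5. -> 01001100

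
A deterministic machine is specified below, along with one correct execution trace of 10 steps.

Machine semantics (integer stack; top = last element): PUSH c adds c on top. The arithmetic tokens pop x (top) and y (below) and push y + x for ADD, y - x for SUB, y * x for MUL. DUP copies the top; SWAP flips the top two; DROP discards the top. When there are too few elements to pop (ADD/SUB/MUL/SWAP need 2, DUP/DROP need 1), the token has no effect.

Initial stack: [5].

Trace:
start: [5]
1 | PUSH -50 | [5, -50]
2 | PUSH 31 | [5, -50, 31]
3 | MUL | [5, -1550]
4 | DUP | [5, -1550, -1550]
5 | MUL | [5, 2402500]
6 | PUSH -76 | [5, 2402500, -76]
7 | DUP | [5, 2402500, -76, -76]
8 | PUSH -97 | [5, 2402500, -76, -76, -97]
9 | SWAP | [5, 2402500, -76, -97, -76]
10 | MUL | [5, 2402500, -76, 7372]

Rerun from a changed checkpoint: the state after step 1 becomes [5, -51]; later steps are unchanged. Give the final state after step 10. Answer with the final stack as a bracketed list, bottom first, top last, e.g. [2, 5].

state after step 1 := [5, -51]
2 | PUSH 31 | [5, -51, 31]
3 | MUL | [5, -1581]
4 | DUP | [5, -1581, -1581]
5 | MUL | [5, 2499561]
6 | PUSH -76 | [5, 2499561, -76]
7 | DUP | [5, 2499561, -76, -76]
8 | PUSH -97 | [5, 2499561, -76, -76, -97]
9 | SWAP | [5, 2499561, -76, -97, -76]
10 | MUL | [5, 2499561, -76, 7372]

[5, 2499561, -76, 7372]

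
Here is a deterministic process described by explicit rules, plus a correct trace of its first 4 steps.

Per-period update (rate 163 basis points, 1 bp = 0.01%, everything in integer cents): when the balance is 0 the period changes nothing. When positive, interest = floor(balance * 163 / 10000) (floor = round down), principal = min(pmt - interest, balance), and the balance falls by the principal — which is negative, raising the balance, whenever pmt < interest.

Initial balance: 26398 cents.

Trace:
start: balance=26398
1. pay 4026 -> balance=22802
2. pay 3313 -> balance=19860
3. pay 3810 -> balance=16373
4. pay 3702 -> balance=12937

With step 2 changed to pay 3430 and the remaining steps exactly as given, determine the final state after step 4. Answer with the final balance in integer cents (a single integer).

12816

(re-executing from step 2 with the substitution; state before step 2: balance=22802)
2. pay 3430 -> balance=19743
3. pay 3810 -> balance=16254
4. pay 3702 -> balance=12816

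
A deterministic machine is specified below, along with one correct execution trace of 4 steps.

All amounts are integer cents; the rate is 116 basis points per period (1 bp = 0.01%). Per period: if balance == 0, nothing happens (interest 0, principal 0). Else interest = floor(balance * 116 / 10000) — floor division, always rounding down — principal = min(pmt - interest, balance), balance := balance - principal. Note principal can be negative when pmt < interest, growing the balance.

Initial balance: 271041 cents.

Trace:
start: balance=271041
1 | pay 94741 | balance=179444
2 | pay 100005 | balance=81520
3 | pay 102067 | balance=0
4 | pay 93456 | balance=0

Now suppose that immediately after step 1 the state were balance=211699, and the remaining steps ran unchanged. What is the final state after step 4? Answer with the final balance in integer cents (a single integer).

state after step 1 := balance=211699
2 | pay 100005 | balance=114149
3 | pay 102067 | balance=13406
4 | pay 93456 | balance=0

0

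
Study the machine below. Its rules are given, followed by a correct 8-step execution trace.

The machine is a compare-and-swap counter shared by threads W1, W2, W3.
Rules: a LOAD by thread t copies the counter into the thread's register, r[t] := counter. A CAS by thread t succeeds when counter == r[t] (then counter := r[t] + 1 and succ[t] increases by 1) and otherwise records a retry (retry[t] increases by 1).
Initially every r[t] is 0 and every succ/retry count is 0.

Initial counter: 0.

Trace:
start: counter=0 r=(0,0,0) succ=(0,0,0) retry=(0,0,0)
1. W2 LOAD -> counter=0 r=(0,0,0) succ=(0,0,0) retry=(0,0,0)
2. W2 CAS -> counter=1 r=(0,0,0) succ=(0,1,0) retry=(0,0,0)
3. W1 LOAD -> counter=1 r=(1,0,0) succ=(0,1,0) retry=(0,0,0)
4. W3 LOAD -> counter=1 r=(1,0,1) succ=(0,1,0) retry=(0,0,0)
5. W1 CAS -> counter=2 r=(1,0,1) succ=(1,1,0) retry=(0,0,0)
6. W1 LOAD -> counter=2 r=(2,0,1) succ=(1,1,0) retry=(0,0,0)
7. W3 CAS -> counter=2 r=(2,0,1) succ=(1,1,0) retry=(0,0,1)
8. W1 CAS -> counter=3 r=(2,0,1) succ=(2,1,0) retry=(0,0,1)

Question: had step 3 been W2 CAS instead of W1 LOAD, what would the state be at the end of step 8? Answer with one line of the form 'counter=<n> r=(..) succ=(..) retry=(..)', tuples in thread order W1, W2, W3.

counter=2 r=(1,0,1) succ=(0,1,1) retry=(2,1,0)

(re-executing from step 3 with the substitution; state before step 3: counter=1 r=(0,0,0) succ=(0,1,0) retry=(0,0,0))
3. W2 CAS -> counter=1 r=(0,0,0) succ=(0,1,0) retry=(0,1,0)
4. W3 LOAD -> counter=1 r=(0,0,1) succ=(0,1,0) retry=(0,1,0)
5. W1 CAS -> counter=1 r=(0,0,1) succ=(0,1,0) retry=(1,1,0)
6. W1 LOAD -> counter=1 r=(1,0,1) succ=(0,1,0) retry=(1,1,0)
7. W3 CAS -> counter=2 r=(1,0,1) succ=(0,1,1) retry=(1,1,0)
8. W1 CAS -> counter=2 r=(1,0,1) succ=(0,1,1) retry=(2,1,0)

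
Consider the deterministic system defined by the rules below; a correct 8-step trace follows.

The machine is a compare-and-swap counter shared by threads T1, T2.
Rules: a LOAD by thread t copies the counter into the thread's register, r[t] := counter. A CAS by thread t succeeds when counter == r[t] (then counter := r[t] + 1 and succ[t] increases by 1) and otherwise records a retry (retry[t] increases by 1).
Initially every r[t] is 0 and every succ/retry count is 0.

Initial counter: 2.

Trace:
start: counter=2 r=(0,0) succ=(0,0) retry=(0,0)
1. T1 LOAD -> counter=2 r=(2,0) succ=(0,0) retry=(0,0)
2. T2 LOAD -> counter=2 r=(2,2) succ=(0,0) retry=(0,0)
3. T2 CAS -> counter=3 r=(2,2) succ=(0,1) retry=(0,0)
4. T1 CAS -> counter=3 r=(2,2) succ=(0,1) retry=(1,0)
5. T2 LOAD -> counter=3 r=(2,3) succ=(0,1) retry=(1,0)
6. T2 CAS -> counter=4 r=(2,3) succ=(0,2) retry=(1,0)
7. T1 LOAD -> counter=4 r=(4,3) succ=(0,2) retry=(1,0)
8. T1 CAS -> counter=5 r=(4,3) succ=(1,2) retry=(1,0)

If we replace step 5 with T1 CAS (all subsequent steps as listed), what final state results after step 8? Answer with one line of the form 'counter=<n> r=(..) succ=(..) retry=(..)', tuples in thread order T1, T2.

(re-executing from step 5 with the substitution; state before step 5: counter=3 r=(2,2) succ=(0,1) retry=(1,0))
5. T1 CAS -> counter=3 r=(2,2) succ=(0,1) retry=(2,0)
6. T2 CAS -> counter=3 r=(2,2) succ=(0,1) retry=(2,1)
7. T1 LOAD -> counter=3 r=(3,2) succ=(0,1) retry=(2,1)
8. T1 CAS -> counter=4 r=(3,2) succ=(1,1) retry=(2,1)

counter=4 r=(3,2) succ=(1,1) retry=(2,1)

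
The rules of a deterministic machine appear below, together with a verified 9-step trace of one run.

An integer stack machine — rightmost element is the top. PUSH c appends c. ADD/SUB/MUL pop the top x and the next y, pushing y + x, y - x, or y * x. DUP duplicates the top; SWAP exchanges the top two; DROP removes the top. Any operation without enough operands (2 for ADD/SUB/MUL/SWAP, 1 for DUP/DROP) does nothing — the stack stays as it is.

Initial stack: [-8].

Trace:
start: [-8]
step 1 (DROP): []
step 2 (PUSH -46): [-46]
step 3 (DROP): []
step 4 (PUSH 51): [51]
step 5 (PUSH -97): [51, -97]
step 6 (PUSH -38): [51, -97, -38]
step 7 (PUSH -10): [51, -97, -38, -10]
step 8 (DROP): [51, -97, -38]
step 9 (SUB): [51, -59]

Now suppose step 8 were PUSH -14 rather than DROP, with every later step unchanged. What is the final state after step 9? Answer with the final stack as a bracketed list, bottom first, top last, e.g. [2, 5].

(re-executing from step 8 with the substitution; state before step 8: [51, -97, -38, -10])
step 8 (PUSH -14): [51, -97, -38, -10, -14]
step 9 (SUB): [51, -97, -38, 4]

[51, -97, -38, 4]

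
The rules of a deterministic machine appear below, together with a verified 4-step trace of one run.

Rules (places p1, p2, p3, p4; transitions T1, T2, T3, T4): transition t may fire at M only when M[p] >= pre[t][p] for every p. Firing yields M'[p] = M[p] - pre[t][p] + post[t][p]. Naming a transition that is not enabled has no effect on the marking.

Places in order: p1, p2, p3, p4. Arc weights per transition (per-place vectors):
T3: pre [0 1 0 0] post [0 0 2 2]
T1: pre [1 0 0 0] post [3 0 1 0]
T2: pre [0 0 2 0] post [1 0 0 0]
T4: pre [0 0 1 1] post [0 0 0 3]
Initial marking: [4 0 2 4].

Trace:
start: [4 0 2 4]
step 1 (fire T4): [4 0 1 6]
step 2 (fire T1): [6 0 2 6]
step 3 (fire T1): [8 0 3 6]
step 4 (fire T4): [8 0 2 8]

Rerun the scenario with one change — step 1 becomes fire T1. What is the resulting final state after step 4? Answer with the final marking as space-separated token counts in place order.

10 0 4 6

(re-executing from step 1 with the substitution; state before step 1: [4 0 2 4])
step 1 (fire T1): [6 0 3 4]
step 2 (fire T1): [8 0 4 4]
step 3 (fire T1): [10 0 5 4]
step 4 (fire T4): [10 0 4 6]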